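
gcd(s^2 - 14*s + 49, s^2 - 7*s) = s - 7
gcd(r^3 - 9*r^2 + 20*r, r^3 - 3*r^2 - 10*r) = r^2 - 5*r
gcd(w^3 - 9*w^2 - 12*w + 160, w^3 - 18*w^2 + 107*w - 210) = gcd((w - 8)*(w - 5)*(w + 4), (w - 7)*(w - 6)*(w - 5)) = w - 5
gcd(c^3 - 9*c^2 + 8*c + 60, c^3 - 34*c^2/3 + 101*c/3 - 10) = c^2 - 11*c + 30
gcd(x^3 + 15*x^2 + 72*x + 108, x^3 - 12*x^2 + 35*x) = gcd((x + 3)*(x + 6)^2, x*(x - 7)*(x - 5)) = 1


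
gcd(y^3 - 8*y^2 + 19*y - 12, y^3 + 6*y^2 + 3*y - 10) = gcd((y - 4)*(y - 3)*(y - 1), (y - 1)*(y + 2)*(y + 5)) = y - 1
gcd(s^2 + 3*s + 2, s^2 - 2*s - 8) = s + 2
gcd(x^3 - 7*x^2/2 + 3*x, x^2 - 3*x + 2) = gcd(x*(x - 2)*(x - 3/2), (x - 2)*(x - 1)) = x - 2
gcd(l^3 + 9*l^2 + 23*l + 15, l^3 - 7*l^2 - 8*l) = l + 1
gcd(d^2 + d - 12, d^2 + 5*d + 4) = d + 4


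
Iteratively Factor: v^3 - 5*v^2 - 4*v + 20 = (v + 2)*(v^2 - 7*v + 10) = (v - 2)*(v + 2)*(v - 5)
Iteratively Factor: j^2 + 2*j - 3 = (j - 1)*(j + 3)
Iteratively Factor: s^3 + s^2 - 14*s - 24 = (s + 2)*(s^2 - s - 12) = (s + 2)*(s + 3)*(s - 4)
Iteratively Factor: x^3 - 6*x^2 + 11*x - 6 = (x - 3)*(x^2 - 3*x + 2) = (x - 3)*(x - 1)*(x - 2)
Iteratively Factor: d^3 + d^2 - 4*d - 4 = (d - 2)*(d^2 + 3*d + 2) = (d - 2)*(d + 1)*(d + 2)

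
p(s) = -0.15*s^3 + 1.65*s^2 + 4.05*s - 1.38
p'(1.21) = 7.38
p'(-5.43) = -27.14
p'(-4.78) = -22.01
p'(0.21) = 4.72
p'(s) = -0.45*s^2 + 3.3*s + 4.05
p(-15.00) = 815.37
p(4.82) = 39.68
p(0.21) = -0.46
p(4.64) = 37.95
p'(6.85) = 5.54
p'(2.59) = 9.58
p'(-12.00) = -100.35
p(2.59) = 17.57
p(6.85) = 55.57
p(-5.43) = 49.29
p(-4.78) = 33.34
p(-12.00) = 446.82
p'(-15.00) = -146.70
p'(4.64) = 9.67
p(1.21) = 5.67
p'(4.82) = 9.50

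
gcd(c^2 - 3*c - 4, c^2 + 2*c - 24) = c - 4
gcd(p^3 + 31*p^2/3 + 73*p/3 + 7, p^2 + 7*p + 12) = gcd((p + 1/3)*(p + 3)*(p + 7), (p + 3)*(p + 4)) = p + 3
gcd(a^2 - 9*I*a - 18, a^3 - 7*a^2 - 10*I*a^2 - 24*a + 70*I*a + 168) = a - 6*I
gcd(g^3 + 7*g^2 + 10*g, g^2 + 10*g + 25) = g + 5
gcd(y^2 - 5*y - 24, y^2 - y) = 1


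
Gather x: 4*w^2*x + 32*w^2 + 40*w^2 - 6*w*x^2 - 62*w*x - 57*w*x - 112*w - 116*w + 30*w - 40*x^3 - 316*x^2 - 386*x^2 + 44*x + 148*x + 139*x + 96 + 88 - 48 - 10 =72*w^2 - 198*w - 40*x^3 + x^2*(-6*w - 702) + x*(4*w^2 - 119*w + 331) + 126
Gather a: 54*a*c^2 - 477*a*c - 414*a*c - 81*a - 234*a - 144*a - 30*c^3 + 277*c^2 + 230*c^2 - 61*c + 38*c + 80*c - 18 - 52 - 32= a*(54*c^2 - 891*c - 459) - 30*c^3 + 507*c^2 + 57*c - 102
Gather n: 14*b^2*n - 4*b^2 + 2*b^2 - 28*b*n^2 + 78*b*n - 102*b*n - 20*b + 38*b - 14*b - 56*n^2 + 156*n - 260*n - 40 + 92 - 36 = -2*b^2 + 4*b + n^2*(-28*b - 56) + n*(14*b^2 - 24*b - 104) + 16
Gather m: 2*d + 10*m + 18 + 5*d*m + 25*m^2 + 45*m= 2*d + 25*m^2 + m*(5*d + 55) + 18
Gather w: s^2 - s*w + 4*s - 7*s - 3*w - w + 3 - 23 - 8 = s^2 - 3*s + w*(-s - 4) - 28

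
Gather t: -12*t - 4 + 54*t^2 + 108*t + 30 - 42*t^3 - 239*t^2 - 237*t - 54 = -42*t^3 - 185*t^2 - 141*t - 28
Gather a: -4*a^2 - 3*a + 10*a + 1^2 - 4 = -4*a^2 + 7*a - 3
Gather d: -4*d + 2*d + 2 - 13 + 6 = -2*d - 5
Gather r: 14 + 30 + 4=48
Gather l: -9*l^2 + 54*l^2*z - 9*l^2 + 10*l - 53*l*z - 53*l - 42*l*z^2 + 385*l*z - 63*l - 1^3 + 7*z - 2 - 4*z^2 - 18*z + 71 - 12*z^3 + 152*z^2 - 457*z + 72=l^2*(54*z - 18) + l*(-42*z^2 + 332*z - 106) - 12*z^3 + 148*z^2 - 468*z + 140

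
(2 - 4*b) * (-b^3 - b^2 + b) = 4*b^4 + 2*b^3 - 6*b^2 + 2*b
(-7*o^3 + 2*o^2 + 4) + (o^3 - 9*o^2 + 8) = -6*o^3 - 7*o^2 + 12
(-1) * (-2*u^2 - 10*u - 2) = 2*u^2 + 10*u + 2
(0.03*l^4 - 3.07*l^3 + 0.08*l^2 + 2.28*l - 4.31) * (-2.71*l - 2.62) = -0.0813*l^5 + 8.2411*l^4 + 7.8266*l^3 - 6.3884*l^2 + 5.7065*l + 11.2922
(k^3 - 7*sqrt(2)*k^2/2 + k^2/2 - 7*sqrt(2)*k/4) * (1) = k^3 - 7*sqrt(2)*k^2/2 + k^2/2 - 7*sqrt(2)*k/4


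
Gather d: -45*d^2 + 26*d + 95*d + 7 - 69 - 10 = -45*d^2 + 121*d - 72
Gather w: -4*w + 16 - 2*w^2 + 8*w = -2*w^2 + 4*w + 16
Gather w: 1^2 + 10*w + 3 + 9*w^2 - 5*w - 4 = 9*w^2 + 5*w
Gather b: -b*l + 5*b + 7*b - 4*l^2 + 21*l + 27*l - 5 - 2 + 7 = b*(12 - l) - 4*l^2 + 48*l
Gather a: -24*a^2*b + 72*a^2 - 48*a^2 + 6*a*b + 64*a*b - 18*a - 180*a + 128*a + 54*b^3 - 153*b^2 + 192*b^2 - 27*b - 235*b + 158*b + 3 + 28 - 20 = a^2*(24 - 24*b) + a*(70*b - 70) + 54*b^3 + 39*b^2 - 104*b + 11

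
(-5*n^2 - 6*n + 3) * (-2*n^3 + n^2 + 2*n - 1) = 10*n^5 + 7*n^4 - 22*n^3 - 4*n^2 + 12*n - 3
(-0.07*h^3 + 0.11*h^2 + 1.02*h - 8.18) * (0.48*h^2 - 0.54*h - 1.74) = -0.0336*h^5 + 0.0906*h^4 + 0.552*h^3 - 4.6686*h^2 + 2.6424*h + 14.2332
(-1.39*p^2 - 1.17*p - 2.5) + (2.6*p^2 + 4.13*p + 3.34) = 1.21*p^2 + 2.96*p + 0.84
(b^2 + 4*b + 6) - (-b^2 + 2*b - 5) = 2*b^2 + 2*b + 11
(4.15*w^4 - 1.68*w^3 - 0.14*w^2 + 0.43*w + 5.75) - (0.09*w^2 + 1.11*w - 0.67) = 4.15*w^4 - 1.68*w^3 - 0.23*w^2 - 0.68*w + 6.42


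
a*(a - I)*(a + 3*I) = a^3 + 2*I*a^2 + 3*a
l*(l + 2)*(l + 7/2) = l^3 + 11*l^2/2 + 7*l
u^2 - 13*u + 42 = (u - 7)*(u - 6)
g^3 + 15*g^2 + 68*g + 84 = (g + 2)*(g + 6)*(g + 7)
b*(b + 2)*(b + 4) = b^3 + 6*b^2 + 8*b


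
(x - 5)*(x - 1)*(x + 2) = x^3 - 4*x^2 - 7*x + 10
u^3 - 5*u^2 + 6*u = u*(u - 3)*(u - 2)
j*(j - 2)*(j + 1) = j^3 - j^2 - 2*j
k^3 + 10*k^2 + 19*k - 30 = (k - 1)*(k + 5)*(k + 6)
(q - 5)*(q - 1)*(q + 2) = q^3 - 4*q^2 - 7*q + 10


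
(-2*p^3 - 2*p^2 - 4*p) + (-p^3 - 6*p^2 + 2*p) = -3*p^3 - 8*p^2 - 2*p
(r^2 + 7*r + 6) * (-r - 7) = -r^3 - 14*r^2 - 55*r - 42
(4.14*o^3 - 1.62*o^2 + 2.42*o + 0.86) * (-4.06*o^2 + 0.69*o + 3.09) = -16.8084*o^5 + 9.4338*o^4 + 1.8496*o^3 - 6.8276*o^2 + 8.0712*o + 2.6574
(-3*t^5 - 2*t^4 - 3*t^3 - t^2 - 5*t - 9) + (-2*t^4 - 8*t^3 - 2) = -3*t^5 - 4*t^4 - 11*t^3 - t^2 - 5*t - 11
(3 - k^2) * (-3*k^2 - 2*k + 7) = 3*k^4 + 2*k^3 - 16*k^2 - 6*k + 21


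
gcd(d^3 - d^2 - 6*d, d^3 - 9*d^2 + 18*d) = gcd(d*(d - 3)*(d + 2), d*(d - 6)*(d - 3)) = d^2 - 3*d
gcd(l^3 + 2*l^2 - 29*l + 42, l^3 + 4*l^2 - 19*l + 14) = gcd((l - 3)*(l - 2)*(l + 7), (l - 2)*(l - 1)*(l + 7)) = l^2 + 5*l - 14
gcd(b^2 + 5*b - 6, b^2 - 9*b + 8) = b - 1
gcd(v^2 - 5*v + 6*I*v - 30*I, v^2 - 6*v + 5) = v - 5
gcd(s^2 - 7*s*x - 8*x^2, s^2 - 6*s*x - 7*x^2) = s + x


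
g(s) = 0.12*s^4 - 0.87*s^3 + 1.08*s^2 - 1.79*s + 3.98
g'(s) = 0.48*s^3 - 2.61*s^2 + 2.16*s - 1.79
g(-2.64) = 38.07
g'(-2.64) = -34.51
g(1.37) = 1.74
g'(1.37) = -2.50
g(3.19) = -6.56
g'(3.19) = -5.88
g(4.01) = -10.90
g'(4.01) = -4.15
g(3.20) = -6.61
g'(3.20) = -5.88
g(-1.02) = 7.98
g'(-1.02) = -7.22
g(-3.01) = 52.73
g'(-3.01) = -45.03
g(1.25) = 2.02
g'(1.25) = -2.23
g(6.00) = -0.28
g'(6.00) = 20.89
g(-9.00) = 1529.12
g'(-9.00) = -582.56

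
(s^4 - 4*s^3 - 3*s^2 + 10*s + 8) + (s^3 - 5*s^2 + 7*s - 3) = s^4 - 3*s^3 - 8*s^2 + 17*s + 5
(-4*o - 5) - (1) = -4*o - 6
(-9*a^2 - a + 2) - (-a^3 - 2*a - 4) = a^3 - 9*a^2 + a + 6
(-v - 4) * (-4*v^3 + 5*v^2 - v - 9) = 4*v^4 + 11*v^3 - 19*v^2 + 13*v + 36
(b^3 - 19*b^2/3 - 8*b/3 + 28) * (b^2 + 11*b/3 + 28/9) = b^5 - 8*b^4/3 - 205*b^3/9 - 40*b^2/27 + 2548*b/27 + 784/9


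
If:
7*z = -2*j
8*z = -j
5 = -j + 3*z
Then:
No Solution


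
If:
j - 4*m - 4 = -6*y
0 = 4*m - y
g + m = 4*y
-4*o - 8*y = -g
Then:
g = 15*y/4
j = 4 - 5*y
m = y/4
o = -17*y/16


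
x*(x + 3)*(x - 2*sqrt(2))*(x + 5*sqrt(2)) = x^4 + 3*x^3 + 3*sqrt(2)*x^3 - 20*x^2 + 9*sqrt(2)*x^2 - 60*x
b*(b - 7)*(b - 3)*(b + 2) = b^4 - 8*b^3 + b^2 + 42*b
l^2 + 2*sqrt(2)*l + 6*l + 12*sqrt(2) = (l + 6)*(l + 2*sqrt(2))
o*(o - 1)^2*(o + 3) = o^4 + o^3 - 5*o^2 + 3*o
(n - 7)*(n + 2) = n^2 - 5*n - 14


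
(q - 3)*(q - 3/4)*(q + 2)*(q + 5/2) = q^4 + 3*q^3/4 - 77*q^2/8 - 69*q/8 + 45/4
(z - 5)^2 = z^2 - 10*z + 25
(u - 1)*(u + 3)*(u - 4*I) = u^3 + 2*u^2 - 4*I*u^2 - 3*u - 8*I*u + 12*I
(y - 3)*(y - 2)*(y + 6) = y^3 + y^2 - 24*y + 36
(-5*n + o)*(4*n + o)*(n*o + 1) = -20*n^3*o - n^2*o^2 - 20*n^2 + n*o^3 - n*o + o^2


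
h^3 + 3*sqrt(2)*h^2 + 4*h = h*(h + sqrt(2))*(h + 2*sqrt(2))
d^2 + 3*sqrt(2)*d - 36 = (d - 3*sqrt(2))*(d + 6*sqrt(2))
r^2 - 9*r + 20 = (r - 5)*(r - 4)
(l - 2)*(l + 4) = l^2 + 2*l - 8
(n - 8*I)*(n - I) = n^2 - 9*I*n - 8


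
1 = 1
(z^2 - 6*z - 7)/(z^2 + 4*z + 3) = (z - 7)/(z + 3)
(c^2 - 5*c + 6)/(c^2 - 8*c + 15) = (c - 2)/(c - 5)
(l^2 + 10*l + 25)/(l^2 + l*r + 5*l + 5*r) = (l + 5)/(l + r)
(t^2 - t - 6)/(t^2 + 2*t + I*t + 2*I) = (t - 3)/(t + I)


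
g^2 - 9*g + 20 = (g - 5)*(g - 4)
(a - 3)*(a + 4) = a^2 + a - 12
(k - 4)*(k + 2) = k^2 - 2*k - 8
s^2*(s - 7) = s^3 - 7*s^2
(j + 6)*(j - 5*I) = j^2 + 6*j - 5*I*j - 30*I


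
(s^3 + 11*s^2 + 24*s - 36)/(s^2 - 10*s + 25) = (s^3 + 11*s^2 + 24*s - 36)/(s^2 - 10*s + 25)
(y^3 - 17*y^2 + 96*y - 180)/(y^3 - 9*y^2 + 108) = (y - 5)/(y + 3)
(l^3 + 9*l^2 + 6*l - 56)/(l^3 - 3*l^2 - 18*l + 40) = (l + 7)/(l - 5)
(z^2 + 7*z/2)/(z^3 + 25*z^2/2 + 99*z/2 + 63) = z/(z^2 + 9*z + 18)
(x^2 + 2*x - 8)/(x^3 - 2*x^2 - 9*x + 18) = (x + 4)/(x^2 - 9)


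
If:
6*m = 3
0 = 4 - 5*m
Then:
No Solution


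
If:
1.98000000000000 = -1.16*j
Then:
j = -1.71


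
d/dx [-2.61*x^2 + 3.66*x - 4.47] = 3.66 - 5.22*x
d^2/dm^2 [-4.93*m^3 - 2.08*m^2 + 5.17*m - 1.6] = -29.58*m - 4.16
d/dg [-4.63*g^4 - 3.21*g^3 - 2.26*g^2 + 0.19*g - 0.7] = -18.52*g^3 - 9.63*g^2 - 4.52*g + 0.19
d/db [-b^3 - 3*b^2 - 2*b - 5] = -3*b^2 - 6*b - 2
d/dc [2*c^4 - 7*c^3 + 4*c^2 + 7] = c*(8*c^2 - 21*c + 8)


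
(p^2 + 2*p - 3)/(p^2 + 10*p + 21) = (p - 1)/(p + 7)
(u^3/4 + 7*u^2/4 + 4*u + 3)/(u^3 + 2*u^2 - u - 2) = (u^2 + 5*u + 6)/(4*(u^2 - 1))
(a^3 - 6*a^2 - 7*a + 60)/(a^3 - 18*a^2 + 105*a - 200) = (a^2 - a - 12)/(a^2 - 13*a + 40)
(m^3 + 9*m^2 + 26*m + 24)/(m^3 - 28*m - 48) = (m + 3)/(m - 6)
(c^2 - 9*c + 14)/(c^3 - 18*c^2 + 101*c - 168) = (c - 2)/(c^2 - 11*c + 24)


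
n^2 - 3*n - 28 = (n - 7)*(n + 4)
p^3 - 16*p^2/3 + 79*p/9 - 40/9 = (p - 8/3)*(p - 5/3)*(p - 1)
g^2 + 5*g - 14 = (g - 2)*(g + 7)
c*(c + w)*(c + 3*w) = c^3 + 4*c^2*w + 3*c*w^2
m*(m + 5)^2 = m^3 + 10*m^2 + 25*m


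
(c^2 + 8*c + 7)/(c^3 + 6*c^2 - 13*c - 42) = (c + 1)/(c^2 - c - 6)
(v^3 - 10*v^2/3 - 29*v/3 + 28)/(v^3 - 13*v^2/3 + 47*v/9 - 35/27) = 9*(v^2 - v - 12)/(9*v^2 - 18*v + 5)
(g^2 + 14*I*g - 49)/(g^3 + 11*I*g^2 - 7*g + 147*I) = 1/(g - 3*I)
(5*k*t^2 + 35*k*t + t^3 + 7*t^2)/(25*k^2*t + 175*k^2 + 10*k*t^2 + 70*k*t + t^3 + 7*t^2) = t/(5*k + t)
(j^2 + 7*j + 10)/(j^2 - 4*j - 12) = (j + 5)/(j - 6)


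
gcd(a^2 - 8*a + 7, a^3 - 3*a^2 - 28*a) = a - 7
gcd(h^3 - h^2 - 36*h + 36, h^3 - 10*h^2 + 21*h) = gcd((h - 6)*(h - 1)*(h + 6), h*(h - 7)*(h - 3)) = 1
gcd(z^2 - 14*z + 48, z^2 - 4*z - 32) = z - 8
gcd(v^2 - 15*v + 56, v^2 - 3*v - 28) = v - 7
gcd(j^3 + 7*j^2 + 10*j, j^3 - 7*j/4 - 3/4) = 1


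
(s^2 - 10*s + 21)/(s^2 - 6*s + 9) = (s - 7)/(s - 3)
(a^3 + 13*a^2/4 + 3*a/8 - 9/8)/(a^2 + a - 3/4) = (4*a^2 + 15*a + 9)/(2*(2*a + 3))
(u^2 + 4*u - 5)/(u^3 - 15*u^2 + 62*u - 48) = (u + 5)/(u^2 - 14*u + 48)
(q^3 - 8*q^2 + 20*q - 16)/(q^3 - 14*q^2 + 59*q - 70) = (q^2 - 6*q + 8)/(q^2 - 12*q + 35)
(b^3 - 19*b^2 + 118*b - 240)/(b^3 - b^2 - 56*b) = (b^2 - 11*b + 30)/(b*(b + 7))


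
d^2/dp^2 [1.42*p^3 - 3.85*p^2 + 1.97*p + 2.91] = 8.52*p - 7.7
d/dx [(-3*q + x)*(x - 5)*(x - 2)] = -6*q*x + 21*q + 3*x^2 - 14*x + 10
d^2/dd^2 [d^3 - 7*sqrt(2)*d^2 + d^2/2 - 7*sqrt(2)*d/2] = 6*d - 14*sqrt(2) + 1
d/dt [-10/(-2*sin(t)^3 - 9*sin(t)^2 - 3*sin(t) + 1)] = 30*(-6*sin(t) + cos(2*t) - 2)*cos(t)/(2*sin(t)^3 + 9*sin(t)^2 + 3*sin(t) - 1)^2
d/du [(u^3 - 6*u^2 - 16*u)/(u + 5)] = (2*u^3 + 9*u^2 - 60*u - 80)/(u^2 + 10*u + 25)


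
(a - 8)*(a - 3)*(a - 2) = a^3 - 13*a^2 + 46*a - 48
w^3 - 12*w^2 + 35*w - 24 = (w - 8)*(w - 3)*(w - 1)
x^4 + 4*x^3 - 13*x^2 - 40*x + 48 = (x - 3)*(x - 1)*(x + 4)^2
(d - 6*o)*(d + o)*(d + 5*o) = d^3 - 31*d*o^2 - 30*o^3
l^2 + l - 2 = (l - 1)*(l + 2)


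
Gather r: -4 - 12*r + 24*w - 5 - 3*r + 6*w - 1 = -15*r + 30*w - 10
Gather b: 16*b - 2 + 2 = 16*b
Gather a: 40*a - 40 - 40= 40*a - 80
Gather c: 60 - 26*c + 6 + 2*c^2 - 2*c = 2*c^2 - 28*c + 66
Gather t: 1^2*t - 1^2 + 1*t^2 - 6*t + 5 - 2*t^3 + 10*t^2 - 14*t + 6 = -2*t^3 + 11*t^2 - 19*t + 10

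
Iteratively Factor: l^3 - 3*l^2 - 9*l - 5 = (l + 1)*(l^2 - 4*l - 5) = (l + 1)^2*(l - 5)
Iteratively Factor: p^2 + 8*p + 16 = (p + 4)*(p + 4)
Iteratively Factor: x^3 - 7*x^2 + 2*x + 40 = (x - 5)*(x^2 - 2*x - 8) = (x - 5)*(x + 2)*(x - 4)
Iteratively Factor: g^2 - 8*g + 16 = (g - 4)*(g - 4)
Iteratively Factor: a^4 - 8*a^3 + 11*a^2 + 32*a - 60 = (a - 3)*(a^3 - 5*a^2 - 4*a + 20) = (a - 3)*(a + 2)*(a^2 - 7*a + 10) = (a - 5)*(a - 3)*(a + 2)*(a - 2)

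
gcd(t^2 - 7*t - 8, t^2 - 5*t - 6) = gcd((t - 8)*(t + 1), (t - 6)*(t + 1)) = t + 1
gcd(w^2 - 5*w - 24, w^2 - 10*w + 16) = w - 8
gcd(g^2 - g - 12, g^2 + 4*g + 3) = g + 3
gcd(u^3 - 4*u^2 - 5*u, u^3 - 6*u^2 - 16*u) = u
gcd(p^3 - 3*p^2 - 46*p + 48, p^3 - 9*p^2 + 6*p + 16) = p - 8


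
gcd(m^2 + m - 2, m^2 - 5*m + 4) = m - 1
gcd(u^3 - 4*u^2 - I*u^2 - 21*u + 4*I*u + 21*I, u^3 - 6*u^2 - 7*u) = u - 7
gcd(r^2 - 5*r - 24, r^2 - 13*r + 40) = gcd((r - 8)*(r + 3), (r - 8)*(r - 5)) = r - 8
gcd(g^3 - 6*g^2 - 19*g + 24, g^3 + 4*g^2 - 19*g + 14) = g - 1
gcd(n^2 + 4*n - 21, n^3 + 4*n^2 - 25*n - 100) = 1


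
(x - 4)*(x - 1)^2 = x^3 - 6*x^2 + 9*x - 4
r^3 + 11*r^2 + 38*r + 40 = (r + 2)*(r + 4)*(r + 5)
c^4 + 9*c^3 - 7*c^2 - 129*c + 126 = (c - 3)*(c - 1)*(c + 6)*(c + 7)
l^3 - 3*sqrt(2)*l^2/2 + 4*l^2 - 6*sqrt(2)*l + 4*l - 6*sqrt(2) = (l + 2)^2*(l - 3*sqrt(2)/2)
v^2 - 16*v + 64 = (v - 8)^2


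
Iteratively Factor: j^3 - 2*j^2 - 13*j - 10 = (j + 2)*(j^2 - 4*j - 5) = (j + 1)*(j + 2)*(j - 5)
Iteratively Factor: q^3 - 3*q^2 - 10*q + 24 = (q - 2)*(q^2 - q - 12) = (q - 4)*(q - 2)*(q + 3)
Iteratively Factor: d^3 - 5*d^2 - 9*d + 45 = (d + 3)*(d^2 - 8*d + 15) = (d - 3)*(d + 3)*(d - 5)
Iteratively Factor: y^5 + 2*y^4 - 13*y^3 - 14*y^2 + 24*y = (y + 2)*(y^4 - 13*y^2 + 12*y) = y*(y + 2)*(y^3 - 13*y + 12) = y*(y - 1)*(y + 2)*(y^2 + y - 12) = y*(y - 3)*(y - 1)*(y + 2)*(y + 4)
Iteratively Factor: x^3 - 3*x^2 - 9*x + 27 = (x - 3)*(x^2 - 9) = (x - 3)*(x + 3)*(x - 3)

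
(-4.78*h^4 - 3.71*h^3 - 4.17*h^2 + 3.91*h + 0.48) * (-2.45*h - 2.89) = 11.711*h^5 + 22.9037*h^4 + 20.9384*h^3 + 2.4718*h^2 - 12.4759*h - 1.3872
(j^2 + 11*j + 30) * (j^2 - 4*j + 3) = j^4 + 7*j^3 - 11*j^2 - 87*j + 90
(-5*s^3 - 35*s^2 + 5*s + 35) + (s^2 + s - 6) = -5*s^3 - 34*s^2 + 6*s + 29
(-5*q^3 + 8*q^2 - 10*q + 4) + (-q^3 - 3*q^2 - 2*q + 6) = -6*q^3 + 5*q^2 - 12*q + 10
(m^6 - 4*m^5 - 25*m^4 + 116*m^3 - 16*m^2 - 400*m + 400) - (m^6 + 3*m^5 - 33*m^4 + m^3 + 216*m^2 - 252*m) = -7*m^5 + 8*m^4 + 115*m^3 - 232*m^2 - 148*m + 400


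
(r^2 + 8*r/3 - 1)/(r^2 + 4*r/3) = (3*r^2 + 8*r - 3)/(r*(3*r + 4))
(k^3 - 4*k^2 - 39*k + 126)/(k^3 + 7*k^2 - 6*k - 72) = (k - 7)/(k + 4)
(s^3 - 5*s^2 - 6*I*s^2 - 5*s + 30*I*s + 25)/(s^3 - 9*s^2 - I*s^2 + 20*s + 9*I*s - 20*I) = (s - 5*I)/(s - 4)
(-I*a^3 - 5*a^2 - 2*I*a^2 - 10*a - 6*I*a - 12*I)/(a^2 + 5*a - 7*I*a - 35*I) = (-I*a^3 + a^2*(-5 - 2*I) + a*(-10 - 6*I) - 12*I)/(a^2 + a*(5 - 7*I) - 35*I)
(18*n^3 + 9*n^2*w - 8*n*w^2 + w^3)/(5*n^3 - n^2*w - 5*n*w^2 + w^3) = (18*n^2 - 9*n*w + w^2)/(5*n^2 - 6*n*w + w^2)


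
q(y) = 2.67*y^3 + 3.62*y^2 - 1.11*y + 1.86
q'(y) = 8.01*y^2 + 7.24*y - 1.11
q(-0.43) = 2.79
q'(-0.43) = -2.74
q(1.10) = 8.57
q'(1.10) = 16.55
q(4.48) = 309.62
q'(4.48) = 192.09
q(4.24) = 265.75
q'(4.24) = 173.59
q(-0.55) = 3.12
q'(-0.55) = -2.67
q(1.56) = 19.07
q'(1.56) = 29.68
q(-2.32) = -9.42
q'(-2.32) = 25.21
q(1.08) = 8.25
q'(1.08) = 16.05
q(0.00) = 1.86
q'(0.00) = -1.11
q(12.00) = 5123.58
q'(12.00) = 1239.21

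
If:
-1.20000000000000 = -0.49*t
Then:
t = 2.45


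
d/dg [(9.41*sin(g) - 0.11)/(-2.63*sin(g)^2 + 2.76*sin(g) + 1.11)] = (24.7483*sin(g)^2 - 0.578600000000002*sin(g) + 10.7487)*cos(g)/(6.9169*sin(g)^4 - 14.5176*sin(g)^3 + 1.779*sin(g)^2 + 6.1272*sin(g) + 1.2321)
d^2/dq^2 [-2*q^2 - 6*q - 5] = -4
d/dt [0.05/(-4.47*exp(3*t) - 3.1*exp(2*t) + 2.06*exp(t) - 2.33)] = (0.6705*exp(2*t) + 0.31*exp(t) - 0.103)*exp(t)/(4.47*exp(3*t) + 3.1*exp(2*t) - 2.06*exp(t) + 2.33)^2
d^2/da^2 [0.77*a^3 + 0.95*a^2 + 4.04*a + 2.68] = 4.62*a + 1.9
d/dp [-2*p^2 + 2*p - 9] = 2 - 4*p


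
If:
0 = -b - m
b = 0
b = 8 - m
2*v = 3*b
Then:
No Solution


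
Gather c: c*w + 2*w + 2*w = c*w + 4*w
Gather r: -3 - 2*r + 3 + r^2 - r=r^2 - 3*r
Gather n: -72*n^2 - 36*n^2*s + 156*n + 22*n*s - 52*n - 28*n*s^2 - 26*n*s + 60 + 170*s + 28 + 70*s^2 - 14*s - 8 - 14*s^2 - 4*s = n^2*(-36*s - 72) + n*(-28*s^2 - 4*s + 104) + 56*s^2 + 152*s + 80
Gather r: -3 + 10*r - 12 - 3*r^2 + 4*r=-3*r^2 + 14*r - 15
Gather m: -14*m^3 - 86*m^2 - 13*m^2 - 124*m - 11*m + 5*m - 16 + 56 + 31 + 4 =-14*m^3 - 99*m^2 - 130*m + 75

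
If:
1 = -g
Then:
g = -1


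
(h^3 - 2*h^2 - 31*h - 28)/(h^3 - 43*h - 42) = (h + 4)/(h + 6)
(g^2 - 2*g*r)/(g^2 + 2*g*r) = (g - 2*r)/(g + 2*r)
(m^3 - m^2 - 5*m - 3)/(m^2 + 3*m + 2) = (m^2 - 2*m - 3)/(m + 2)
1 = 1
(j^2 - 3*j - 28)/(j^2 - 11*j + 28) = (j + 4)/(j - 4)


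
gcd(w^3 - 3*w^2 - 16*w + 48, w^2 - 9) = w - 3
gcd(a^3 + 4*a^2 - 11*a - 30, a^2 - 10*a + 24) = 1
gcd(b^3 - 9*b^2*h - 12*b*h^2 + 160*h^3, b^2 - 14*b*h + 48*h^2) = b - 8*h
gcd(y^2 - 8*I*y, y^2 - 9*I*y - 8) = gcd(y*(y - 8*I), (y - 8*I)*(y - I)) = y - 8*I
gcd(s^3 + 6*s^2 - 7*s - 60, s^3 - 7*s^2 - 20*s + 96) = s^2 + s - 12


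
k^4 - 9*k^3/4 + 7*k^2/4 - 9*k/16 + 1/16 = (k - 1)*(k - 1/2)^2*(k - 1/4)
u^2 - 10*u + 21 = (u - 7)*(u - 3)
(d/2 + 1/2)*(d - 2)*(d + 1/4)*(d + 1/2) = d^4/2 - d^3/8 - 21*d^2/16 - 13*d/16 - 1/8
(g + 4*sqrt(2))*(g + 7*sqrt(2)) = g^2 + 11*sqrt(2)*g + 56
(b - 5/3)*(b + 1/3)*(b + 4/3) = b^3 - 7*b/3 - 20/27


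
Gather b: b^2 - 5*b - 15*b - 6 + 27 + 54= b^2 - 20*b + 75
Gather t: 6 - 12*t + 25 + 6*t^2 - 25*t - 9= 6*t^2 - 37*t + 22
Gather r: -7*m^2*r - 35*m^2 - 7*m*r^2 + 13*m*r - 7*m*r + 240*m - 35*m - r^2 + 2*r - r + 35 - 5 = -35*m^2 + 205*m + r^2*(-7*m - 1) + r*(-7*m^2 + 6*m + 1) + 30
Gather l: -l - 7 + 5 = -l - 2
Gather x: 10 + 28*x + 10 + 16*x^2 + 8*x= 16*x^2 + 36*x + 20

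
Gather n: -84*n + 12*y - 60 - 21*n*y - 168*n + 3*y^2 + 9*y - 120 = n*(-21*y - 252) + 3*y^2 + 21*y - 180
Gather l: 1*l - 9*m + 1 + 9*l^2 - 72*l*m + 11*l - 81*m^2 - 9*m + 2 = 9*l^2 + l*(12 - 72*m) - 81*m^2 - 18*m + 3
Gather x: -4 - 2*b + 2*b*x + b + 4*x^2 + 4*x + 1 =-b + 4*x^2 + x*(2*b + 4) - 3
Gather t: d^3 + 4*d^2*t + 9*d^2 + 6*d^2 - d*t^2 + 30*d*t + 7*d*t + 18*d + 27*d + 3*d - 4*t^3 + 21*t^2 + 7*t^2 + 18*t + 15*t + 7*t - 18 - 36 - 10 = d^3 + 15*d^2 + 48*d - 4*t^3 + t^2*(28 - d) + t*(4*d^2 + 37*d + 40) - 64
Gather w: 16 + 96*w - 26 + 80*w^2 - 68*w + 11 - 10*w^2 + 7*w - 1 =70*w^2 + 35*w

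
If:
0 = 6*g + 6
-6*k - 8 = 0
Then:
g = -1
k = -4/3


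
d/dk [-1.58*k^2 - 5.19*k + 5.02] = -3.16*k - 5.19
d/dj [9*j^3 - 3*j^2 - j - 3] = 27*j^2 - 6*j - 1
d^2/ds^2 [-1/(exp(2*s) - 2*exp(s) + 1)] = (-4*exp(s) - 2)*exp(s)/(exp(4*s) - 4*exp(3*s) + 6*exp(2*s) - 4*exp(s) + 1)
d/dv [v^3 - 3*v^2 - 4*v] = 3*v^2 - 6*v - 4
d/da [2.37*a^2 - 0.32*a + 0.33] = 4.74*a - 0.32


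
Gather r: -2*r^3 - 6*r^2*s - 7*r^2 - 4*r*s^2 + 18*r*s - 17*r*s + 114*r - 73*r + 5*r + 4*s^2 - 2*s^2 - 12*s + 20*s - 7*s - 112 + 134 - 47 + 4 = -2*r^3 + r^2*(-6*s - 7) + r*(-4*s^2 + s + 46) + 2*s^2 + s - 21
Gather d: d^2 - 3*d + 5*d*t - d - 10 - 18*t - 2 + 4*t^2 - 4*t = d^2 + d*(5*t - 4) + 4*t^2 - 22*t - 12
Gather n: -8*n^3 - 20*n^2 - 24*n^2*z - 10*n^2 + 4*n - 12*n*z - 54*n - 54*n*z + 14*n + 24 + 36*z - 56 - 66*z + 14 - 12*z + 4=-8*n^3 + n^2*(-24*z - 30) + n*(-66*z - 36) - 42*z - 14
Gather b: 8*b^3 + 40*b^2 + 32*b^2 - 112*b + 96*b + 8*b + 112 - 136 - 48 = 8*b^3 + 72*b^2 - 8*b - 72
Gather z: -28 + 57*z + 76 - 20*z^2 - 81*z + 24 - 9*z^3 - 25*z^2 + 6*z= -9*z^3 - 45*z^2 - 18*z + 72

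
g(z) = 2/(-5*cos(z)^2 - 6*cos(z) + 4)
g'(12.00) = 0.72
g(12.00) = -0.43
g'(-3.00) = -0.04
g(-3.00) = 0.40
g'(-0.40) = 0.36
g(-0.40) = -0.35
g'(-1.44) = 1.48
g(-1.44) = 0.64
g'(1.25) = -6.69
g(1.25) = 1.24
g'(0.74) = -1.81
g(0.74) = -0.63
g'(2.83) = 0.08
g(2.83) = 0.39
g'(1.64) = -0.55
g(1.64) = 0.46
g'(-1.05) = 381.83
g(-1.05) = -8.96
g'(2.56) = 0.08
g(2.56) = 0.36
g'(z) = 2*(-10*sin(z)*cos(z) - 6*sin(z))/(-5*cos(z)^2 - 6*cos(z) + 4)^2 = -4*(5*cos(z) + 3)*sin(z)/(5*cos(z)^2 + 6*cos(z) - 4)^2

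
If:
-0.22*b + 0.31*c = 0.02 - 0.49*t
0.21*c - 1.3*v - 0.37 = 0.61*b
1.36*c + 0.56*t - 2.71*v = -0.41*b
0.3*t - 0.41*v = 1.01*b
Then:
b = -2.58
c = 7.39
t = -5.80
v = 2.12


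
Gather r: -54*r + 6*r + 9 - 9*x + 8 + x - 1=-48*r - 8*x + 16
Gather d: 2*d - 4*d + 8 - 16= -2*d - 8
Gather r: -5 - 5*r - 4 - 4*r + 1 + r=-8*r - 8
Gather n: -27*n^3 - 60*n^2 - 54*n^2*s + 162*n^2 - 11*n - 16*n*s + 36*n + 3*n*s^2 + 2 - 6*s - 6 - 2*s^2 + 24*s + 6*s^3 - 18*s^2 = -27*n^3 + n^2*(102 - 54*s) + n*(3*s^2 - 16*s + 25) + 6*s^3 - 20*s^2 + 18*s - 4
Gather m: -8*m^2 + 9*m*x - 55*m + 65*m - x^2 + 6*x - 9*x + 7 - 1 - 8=-8*m^2 + m*(9*x + 10) - x^2 - 3*x - 2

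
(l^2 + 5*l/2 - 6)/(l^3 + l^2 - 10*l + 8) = (l - 3/2)/(l^2 - 3*l + 2)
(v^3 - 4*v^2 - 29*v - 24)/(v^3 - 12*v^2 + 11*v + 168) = (v + 1)/(v - 7)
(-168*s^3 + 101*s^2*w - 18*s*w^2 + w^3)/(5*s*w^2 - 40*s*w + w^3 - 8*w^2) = (-168*s^3 + 101*s^2*w - 18*s*w^2 + w^3)/(w*(5*s*w - 40*s + w^2 - 8*w))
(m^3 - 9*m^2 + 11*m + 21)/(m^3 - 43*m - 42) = (m - 3)/(m + 6)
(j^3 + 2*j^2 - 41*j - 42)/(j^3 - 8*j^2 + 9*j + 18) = (j + 7)/(j - 3)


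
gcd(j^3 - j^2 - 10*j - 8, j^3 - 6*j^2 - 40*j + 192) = j - 4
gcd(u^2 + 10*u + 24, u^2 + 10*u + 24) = u^2 + 10*u + 24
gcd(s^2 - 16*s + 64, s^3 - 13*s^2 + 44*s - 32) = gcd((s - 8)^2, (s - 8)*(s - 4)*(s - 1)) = s - 8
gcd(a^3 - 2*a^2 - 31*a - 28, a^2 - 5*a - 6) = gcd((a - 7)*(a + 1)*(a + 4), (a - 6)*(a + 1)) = a + 1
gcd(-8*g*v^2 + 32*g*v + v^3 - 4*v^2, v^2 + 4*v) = v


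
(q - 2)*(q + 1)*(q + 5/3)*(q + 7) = q^4 + 23*q^3/3 + q^2 - 29*q - 70/3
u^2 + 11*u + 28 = (u + 4)*(u + 7)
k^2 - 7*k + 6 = (k - 6)*(k - 1)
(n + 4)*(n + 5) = n^2 + 9*n + 20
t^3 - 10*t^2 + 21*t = t*(t - 7)*(t - 3)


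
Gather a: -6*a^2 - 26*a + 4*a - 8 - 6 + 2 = -6*a^2 - 22*a - 12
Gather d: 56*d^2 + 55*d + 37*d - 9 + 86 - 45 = 56*d^2 + 92*d + 32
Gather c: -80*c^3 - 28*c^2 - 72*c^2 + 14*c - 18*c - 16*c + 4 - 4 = -80*c^3 - 100*c^2 - 20*c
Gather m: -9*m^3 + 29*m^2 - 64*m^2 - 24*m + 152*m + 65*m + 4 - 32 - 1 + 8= -9*m^3 - 35*m^2 + 193*m - 21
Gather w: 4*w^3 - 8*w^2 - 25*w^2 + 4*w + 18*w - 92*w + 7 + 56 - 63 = 4*w^3 - 33*w^2 - 70*w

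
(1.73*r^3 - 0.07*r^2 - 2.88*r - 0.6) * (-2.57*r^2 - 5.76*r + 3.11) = -4.4461*r^5 - 9.7849*r^4 + 13.1851*r^3 + 17.9131*r^2 - 5.5008*r - 1.866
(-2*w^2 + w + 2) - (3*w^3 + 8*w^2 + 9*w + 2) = -3*w^3 - 10*w^2 - 8*w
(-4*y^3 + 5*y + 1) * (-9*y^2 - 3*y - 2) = 36*y^5 + 12*y^4 - 37*y^3 - 24*y^2 - 13*y - 2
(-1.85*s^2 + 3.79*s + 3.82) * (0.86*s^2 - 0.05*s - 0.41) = -1.591*s^4 + 3.3519*s^3 + 3.8542*s^2 - 1.7449*s - 1.5662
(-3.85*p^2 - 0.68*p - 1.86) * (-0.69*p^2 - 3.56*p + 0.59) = 2.6565*p^4 + 14.1752*p^3 + 1.4327*p^2 + 6.2204*p - 1.0974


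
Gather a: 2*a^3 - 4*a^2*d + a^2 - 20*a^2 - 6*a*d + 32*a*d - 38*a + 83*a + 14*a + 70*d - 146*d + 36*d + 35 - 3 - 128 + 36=2*a^3 + a^2*(-4*d - 19) + a*(26*d + 59) - 40*d - 60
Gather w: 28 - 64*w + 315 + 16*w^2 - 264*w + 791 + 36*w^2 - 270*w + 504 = 52*w^2 - 598*w + 1638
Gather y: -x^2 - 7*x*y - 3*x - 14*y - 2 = -x^2 - 3*x + y*(-7*x - 14) - 2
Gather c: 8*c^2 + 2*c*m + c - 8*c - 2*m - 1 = 8*c^2 + c*(2*m - 7) - 2*m - 1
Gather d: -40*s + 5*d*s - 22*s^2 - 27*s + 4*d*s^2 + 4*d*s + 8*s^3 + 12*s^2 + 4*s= d*(4*s^2 + 9*s) + 8*s^3 - 10*s^2 - 63*s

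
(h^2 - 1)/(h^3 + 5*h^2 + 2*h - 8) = (h + 1)/(h^2 + 6*h + 8)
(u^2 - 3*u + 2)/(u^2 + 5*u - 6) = (u - 2)/(u + 6)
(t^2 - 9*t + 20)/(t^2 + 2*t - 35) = (t - 4)/(t + 7)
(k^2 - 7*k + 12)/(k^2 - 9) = (k - 4)/(k + 3)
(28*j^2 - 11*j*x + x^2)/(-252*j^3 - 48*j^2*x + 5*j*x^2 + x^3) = (-4*j + x)/(36*j^2 + 12*j*x + x^2)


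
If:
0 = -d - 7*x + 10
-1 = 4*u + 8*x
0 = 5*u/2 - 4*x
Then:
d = 755/72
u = -1/9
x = -5/72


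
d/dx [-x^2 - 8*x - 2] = -2*x - 8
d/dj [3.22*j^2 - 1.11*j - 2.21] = 6.44*j - 1.11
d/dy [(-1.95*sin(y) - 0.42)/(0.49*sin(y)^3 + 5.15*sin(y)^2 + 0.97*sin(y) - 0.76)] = (1.911*sin(y)^3 + 10.6599*sin(y)^2 + 4.326*sin(y) + 1.8894)*cos(y)/(0.2401*sin(y)^6 + 5.047*sin(y)^5 + 27.4731*sin(y)^4 + 9.2462*sin(y)^3 - 6.8871*sin(y)^2 - 1.4744*sin(y) + 0.5776)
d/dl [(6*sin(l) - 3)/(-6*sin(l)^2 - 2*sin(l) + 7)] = 36*(sin(l)^2 - sin(l) + 1)*cos(l)/(6*sin(l)^2 + 2*sin(l) - 7)^2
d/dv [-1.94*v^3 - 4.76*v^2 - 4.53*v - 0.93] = -5.82*v^2 - 9.52*v - 4.53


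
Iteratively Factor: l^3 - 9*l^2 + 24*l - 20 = (l - 2)*(l^2 - 7*l + 10) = (l - 5)*(l - 2)*(l - 2)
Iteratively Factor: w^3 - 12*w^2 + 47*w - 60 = (w - 5)*(w^2 - 7*w + 12) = (w - 5)*(w - 4)*(w - 3)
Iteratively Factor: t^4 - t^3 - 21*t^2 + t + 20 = (t + 4)*(t^3 - 5*t^2 - t + 5) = (t - 1)*(t + 4)*(t^2 - 4*t - 5) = (t - 1)*(t + 1)*(t + 4)*(t - 5)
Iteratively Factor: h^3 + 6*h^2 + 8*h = (h + 4)*(h^2 + 2*h) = (h + 2)*(h + 4)*(h)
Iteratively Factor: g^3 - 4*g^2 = (g)*(g^2 - 4*g) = g*(g - 4)*(g)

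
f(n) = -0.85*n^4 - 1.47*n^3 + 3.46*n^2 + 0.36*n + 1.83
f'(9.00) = -2773.17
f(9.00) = -6363.15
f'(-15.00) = 10379.31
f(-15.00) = -37295.07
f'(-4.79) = 239.70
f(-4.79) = -206.42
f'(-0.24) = -1.51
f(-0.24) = 1.96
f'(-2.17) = -0.68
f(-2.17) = 13.51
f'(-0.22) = -1.34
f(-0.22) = 1.93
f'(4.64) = -402.13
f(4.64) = -462.85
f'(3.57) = -185.84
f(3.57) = -157.74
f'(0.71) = 1.83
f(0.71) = 3.09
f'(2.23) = -43.84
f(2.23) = -17.48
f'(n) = -3.4*n^3 - 4.41*n^2 + 6.92*n + 0.36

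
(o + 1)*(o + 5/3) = o^2 + 8*o/3 + 5/3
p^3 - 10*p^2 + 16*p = p*(p - 8)*(p - 2)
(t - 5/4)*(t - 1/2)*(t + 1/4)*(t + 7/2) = t^4 + 2*t^3 - 81*t^2/16 + 13*t/16 + 35/64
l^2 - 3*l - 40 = (l - 8)*(l + 5)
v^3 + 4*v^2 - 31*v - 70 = (v - 5)*(v + 2)*(v + 7)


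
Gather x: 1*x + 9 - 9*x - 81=-8*x - 72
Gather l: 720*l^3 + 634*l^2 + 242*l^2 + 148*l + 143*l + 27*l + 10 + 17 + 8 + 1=720*l^3 + 876*l^2 + 318*l + 36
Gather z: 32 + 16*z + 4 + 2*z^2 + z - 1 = 2*z^2 + 17*z + 35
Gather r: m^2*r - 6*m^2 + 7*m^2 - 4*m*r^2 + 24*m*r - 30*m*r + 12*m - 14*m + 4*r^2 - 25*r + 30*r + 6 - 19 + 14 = m^2 - 2*m + r^2*(4 - 4*m) + r*(m^2 - 6*m + 5) + 1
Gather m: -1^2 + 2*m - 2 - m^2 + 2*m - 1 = -m^2 + 4*m - 4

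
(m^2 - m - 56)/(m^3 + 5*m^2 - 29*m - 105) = (m - 8)/(m^2 - 2*m - 15)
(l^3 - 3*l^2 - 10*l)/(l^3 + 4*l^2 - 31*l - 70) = l/(l + 7)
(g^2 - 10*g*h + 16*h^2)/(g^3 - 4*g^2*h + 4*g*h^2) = (g - 8*h)/(g*(g - 2*h))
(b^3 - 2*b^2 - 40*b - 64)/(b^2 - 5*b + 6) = (b^3 - 2*b^2 - 40*b - 64)/(b^2 - 5*b + 6)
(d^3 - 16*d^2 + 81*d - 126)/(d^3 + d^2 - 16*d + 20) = (d^3 - 16*d^2 + 81*d - 126)/(d^3 + d^2 - 16*d + 20)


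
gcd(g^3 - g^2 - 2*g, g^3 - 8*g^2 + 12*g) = g^2 - 2*g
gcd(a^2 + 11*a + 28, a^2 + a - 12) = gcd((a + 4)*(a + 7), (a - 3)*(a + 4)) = a + 4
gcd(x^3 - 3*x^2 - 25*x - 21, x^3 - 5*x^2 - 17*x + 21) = x^2 - 4*x - 21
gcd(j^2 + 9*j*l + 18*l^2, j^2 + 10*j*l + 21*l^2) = j + 3*l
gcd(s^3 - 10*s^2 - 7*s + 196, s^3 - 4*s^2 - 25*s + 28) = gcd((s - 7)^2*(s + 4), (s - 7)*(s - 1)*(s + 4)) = s^2 - 3*s - 28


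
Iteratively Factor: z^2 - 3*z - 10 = (z + 2)*(z - 5)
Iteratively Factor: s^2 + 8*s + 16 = (s + 4)*(s + 4)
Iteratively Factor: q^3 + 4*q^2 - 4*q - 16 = (q + 4)*(q^2 - 4) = (q + 2)*(q + 4)*(q - 2)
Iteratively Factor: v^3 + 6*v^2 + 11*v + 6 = (v + 1)*(v^2 + 5*v + 6) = (v + 1)*(v + 2)*(v + 3)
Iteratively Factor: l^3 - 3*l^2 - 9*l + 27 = (l - 3)*(l^2 - 9) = (l - 3)^2*(l + 3)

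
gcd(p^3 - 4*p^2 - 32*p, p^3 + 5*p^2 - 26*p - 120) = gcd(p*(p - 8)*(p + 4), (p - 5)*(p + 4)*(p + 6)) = p + 4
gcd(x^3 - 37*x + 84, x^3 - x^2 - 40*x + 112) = x^2 + 3*x - 28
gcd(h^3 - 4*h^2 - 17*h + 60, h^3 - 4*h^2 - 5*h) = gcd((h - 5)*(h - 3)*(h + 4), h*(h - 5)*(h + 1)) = h - 5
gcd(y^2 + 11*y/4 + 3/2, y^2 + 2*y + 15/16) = y + 3/4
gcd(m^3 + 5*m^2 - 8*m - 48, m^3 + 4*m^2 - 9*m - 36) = m^2 + m - 12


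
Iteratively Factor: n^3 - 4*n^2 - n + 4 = (n - 4)*(n^2 - 1) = (n - 4)*(n - 1)*(n + 1)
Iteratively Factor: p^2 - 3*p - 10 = (p + 2)*(p - 5)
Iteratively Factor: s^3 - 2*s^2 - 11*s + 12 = (s - 4)*(s^2 + 2*s - 3) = (s - 4)*(s + 3)*(s - 1)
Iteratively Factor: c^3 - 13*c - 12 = (c + 1)*(c^2 - c - 12) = (c - 4)*(c + 1)*(c + 3)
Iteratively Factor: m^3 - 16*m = (m - 4)*(m^2 + 4*m) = m*(m - 4)*(m + 4)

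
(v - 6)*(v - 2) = v^2 - 8*v + 12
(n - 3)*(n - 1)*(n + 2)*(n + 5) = n^4 + 3*n^3 - 15*n^2 - 19*n + 30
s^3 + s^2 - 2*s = s*(s - 1)*(s + 2)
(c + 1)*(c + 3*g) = c^2 + 3*c*g + c + 3*g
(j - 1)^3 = j^3 - 3*j^2 + 3*j - 1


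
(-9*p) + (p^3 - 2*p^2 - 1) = p^3 - 2*p^2 - 9*p - 1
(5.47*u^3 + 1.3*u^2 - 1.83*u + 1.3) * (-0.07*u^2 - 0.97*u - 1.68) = -0.3829*u^5 - 5.3969*u^4 - 10.3225*u^3 - 0.4999*u^2 + 1.8134*u - 2.184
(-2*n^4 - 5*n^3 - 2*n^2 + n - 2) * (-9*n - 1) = 18*n^5 + 47*n^4 + 23*n^3 - 7*n^2 + 17*n + 2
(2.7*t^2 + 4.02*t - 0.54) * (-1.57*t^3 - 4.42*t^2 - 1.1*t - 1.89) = -4.239*t^5 - 18.2454*t^4 - 19.8906*t^3 - 7.1382*t^2 - 7.0038*t + 1.0206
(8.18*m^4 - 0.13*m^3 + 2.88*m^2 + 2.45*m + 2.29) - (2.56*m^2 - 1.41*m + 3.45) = 8.18*m^4 - 0.13*m^3 + 0.32*m^2 + 3.86*m - 1.16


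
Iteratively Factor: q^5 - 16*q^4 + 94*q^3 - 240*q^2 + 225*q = (q - 5)*(q^4 - 11*q^3 + 39*q^2 - 45*q) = (q - 5)*(q - 3)*(q^3 - 8*q^2 + 15*q) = (q - 5)*(q - 3)^2*(q^2 - 5*q) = (q - 5)^2*(q - 3)^2*(q)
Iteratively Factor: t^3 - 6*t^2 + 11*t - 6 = (t - 3)*(t^2 - 3*t + 2) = (t - 3)*(t - 1)*(t - 2)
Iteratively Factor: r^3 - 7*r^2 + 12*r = (r - 3)*(r^2 - 4*r) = r*(r - 3)*(r - 4)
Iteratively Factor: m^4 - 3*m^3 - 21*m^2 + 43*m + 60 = (m + 4)*(m^3 - 7*m^2 + 7*m + 15) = (m - 5)*(m + 4)*(m^2 - 2*m - 3) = (m - 5)*(m - 3)*(m + 4)*(m + 1)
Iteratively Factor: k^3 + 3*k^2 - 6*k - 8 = (k + 4)*(k^2 - k - 2) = (k + 1)*(k + 4)*(k - 2)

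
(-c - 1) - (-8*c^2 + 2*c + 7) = 8*c^2 - 3*c - 8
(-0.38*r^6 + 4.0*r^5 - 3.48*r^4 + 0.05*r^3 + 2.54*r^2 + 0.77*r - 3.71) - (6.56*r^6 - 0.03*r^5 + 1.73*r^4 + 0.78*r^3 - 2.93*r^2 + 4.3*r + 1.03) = -6.94*r^6 + 4.03*r^5 - 5.21*r^4 - 0.73*r^3 + 5.47*r^2 - 3.53*r - 4.74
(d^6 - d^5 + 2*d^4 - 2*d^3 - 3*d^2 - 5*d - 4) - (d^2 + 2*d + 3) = d^6 - d^5 + 2*d^4 - 2*d^3 - 4*d^2 - 7*d - 7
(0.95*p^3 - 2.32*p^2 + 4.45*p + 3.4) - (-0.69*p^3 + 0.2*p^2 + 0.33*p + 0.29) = 1.64*p^3 - 2.52*p^2 + 4.12*p + 3.11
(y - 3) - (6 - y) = 2*y - 9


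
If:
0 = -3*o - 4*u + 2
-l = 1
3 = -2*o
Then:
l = -1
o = -3/2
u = 13/8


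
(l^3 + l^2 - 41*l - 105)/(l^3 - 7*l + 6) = (l^2 - 2*l - 35)/(l^2 - 3*l + 2)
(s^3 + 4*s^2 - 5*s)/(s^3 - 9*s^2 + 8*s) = (s + 5)/(s - 8)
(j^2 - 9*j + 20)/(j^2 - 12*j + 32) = (j - 5)/(j - 8)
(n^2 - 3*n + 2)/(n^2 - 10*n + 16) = (n - 1)/(n - 8)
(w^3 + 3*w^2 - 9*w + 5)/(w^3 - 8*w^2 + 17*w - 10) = (w^2 + 4*w - 5)/(w^2 - 7*w + 10)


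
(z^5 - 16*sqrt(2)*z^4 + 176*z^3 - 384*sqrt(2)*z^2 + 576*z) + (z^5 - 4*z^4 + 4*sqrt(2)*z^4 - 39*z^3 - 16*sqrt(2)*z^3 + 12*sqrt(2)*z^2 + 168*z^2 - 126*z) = 2*z^5 - 12*sqrt(2)*z^4 - 4*z^4 - 16*sqrt(2)*z^3 + 137*z^3 - 372*sqrt(2)*z^2 + 168*z^2 + 450*z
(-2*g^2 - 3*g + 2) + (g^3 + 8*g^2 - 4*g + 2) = g^3 + 6*g^2 - 7*g + 4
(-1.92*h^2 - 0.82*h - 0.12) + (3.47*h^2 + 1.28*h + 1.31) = 1.55*h^2 + 0.46*h + 1.19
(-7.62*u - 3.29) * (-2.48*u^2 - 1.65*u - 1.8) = 18.8976*u^3 + 20.7322*u^2 + 19.1445*u + 5.922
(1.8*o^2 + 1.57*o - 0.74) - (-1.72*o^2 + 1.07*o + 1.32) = 3.52*o^2 + 0.5*o - 2.06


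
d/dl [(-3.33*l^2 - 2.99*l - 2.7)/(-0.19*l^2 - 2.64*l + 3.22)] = (8.2231*l^2 - 22.4712*l - 16.7558)/(0.0361*l^4 + 1.0032*l^3 + 5.746*l^2 - 17.0016*l + 10.3684)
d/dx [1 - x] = -1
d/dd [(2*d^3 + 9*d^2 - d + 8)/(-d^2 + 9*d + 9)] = (-2*d^4 + 36*d^3 + 134*d^2 + 178*d - 81)/(d^4 - 18*d^3 + 63*d^2 + 162*d + 81)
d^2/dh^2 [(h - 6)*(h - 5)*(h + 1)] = 6*h - 20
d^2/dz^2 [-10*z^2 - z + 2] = -20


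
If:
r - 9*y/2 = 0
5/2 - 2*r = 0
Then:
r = 5/4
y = 5/18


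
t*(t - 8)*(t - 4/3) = t^3 - 28*t^2/3 + 32*t/3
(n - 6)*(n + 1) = n^2 - 5*n - 6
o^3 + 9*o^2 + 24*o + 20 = (o + 2)^2*(o + 5)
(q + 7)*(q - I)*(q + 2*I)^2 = q^4 + 7*q^3 + 3*I*q^3 + 21*I*q^2 + 4*I*q + 28*I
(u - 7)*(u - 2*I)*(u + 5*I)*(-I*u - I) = -I*u^4 + 3*u^3 + 6*I*u^3 - 18*u^2 - 3*I*u^2 - 21*u + 60*I*u + 70*I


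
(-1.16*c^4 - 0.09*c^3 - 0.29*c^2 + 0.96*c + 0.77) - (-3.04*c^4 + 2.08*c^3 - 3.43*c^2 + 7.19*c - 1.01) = 1.88*c^4 - 2.17*c^3 + 3.14*c^2 - 6.23*c + 1.78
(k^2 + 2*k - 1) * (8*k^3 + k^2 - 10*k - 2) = 8*k^5 + 17*k^4 - 16*k^3 - 23*k^2 + 6*k + 2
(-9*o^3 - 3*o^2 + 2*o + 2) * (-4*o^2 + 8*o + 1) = 36*o^5 - 60*o^4 - 41*o^3 + 5*o^2 + 18*o + 2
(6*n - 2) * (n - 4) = 6*n^2 - 26*n + 8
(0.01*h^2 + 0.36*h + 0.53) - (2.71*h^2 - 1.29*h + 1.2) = -2.7*h^2 + 1.65*h - 0.67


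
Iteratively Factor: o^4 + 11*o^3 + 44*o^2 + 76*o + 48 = (o + 3)*(o^3 + 8*o^2 + 20*o + 16) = (o + 2)*(o + 3)*(o^2 + 6*o + 8) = (o + 2)*(o + 3)*(o + 4)*(o + 2)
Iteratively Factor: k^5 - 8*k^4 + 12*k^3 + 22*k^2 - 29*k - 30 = (k - 5)*(k^4 - 3*k^3 - 3*k^2 + 7*k + 6) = (k - 5)*(k - 3)*(k^3 - 3*k - 2) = (k - 5)*(k - 3)*(k + 1)*(k^2 - k - 2) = (k - 5)*(k - 3)*(k + 1)^2*(k - 2)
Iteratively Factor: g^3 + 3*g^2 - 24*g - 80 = (g + 4)*(g^2 - g - 20) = (g - 5)*(g + 4)*(g + 4)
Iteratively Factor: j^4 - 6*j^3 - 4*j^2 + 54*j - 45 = (j - 1)*(j^3 - 5*j^2 - 9*j + 45) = (j - 3)*(j - 1)*(j^2 - 2*j - 15) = (j - 5)*(j - 3)*(j - 1)*(j + 3)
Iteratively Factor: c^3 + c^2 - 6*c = (c)*(c^2 + c - 6) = c*(c - 2)*(c + 3)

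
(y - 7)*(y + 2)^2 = y^3 - 3*y^2 - 24*y - 28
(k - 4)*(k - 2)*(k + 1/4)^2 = k^4 - 11*k^3/2 + 81*k^2/16 + 29*k/8 + 1/2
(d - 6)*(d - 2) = d^2 - 8*d + 12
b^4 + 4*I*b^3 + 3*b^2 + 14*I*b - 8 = (b - 2*I)*(b + I)^2*(b + 4*I)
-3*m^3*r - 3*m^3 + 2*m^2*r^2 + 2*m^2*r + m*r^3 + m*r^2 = (-m + r)*(3*m + r)*(m*r + m)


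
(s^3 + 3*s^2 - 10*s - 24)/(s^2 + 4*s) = s - 1 - 6/s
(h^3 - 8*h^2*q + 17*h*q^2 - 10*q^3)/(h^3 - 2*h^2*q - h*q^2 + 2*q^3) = (h - 5*q)/(h + q)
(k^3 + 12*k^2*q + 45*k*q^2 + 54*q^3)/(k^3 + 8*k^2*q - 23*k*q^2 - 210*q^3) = (-k^2 - 6*k*q - 9*q^2)/(-k^2 - 2*k*q + 35*q^2)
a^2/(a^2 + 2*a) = a/(a + 2)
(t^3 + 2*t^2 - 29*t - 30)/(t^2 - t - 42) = (t^2 - 4*t - 5)/(t - 7)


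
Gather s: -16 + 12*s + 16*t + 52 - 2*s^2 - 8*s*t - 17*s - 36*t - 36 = -2*s^2 + s*(-8*t - 5) - 20*t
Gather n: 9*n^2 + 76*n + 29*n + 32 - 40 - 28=9*n^2 + 105*n - 36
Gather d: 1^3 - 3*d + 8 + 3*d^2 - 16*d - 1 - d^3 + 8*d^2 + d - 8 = -d^3 + 11*d^2 - 18*d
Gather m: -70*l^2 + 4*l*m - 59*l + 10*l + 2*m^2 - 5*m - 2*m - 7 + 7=-70*l^2 - 49*l + 2*m^2 + m*(4*l - 7)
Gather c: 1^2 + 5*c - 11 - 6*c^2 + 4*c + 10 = -6*c^2 + 9*c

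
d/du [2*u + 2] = 2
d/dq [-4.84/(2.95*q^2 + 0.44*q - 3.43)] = (28.556*q + 2.1296)/(2.95*q^2 + 0.44*q - 3.43)^2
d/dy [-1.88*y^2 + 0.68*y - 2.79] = 0.68 - 3.76*y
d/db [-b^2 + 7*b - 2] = 7 - 2*b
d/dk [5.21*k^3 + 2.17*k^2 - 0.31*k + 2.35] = 15.63*k^2 + 4.34*k - 0.31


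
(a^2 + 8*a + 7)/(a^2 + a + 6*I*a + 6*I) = (a + 7)/(a + 6*I)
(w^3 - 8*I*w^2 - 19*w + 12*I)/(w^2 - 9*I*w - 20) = (w^2 - 4*I*w - 3)/(w - 5*I)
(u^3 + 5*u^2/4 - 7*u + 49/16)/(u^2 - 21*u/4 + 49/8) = (4*u^2 + 12*u - 7)/(2*(2*u - 7))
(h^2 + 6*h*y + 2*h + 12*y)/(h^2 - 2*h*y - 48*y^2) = (-h - 2)/(-h + 8*y)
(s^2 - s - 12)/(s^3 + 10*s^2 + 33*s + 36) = (s - 4)/(s^2 + 7*s + 12)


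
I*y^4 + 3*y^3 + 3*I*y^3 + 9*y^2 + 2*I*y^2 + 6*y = y*(y + 2)*(y - 3*I)*(I*y + I)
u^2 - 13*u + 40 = (u - 8)*(u - 5)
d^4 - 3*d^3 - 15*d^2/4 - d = d*(d - 4)*(d + 1/2)^2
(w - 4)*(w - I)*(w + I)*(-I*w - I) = -I*w^4 + 3*I*w^3 + 3*I*w^2 + 3*I*w + 4*I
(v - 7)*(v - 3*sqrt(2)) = v^2 - 7*v - 3*sqrt(2)*v + 21*sqrt(2)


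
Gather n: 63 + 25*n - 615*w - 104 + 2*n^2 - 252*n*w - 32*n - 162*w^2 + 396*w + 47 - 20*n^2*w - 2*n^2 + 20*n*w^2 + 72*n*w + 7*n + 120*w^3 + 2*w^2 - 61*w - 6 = -20*n^2*w + n*(20*w^2 - 180*w) + 120*w^3 - 160*w^2 - 280*w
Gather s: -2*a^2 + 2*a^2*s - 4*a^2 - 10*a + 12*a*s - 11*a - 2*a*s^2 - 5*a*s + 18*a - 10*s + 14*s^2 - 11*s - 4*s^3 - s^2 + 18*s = -6*a^2 - 3*a - 4*s^3 + s^2*(13 - 2*a) + s*(2*a^2 + 7*a - 3)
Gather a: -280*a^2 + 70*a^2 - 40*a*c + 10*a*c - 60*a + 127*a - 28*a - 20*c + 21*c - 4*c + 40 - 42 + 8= -210*a^2 + a*(39 - 30*c) - 3*c + 6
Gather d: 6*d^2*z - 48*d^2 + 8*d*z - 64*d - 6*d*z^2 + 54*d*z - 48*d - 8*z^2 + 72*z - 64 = d^2*(6*z - 48) + d*(-6*z^2 + 62*z - 112) - 8*z^2 + 72*z - 64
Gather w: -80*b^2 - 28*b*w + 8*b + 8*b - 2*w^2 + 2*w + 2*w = -80*b^2 + 16*b - 2*w^2 + w*(4 - 28*b)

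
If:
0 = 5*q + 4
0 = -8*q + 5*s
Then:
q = -4/5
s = -32/25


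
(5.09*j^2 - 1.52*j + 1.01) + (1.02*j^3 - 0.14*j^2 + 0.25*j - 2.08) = 1.02*j^3 + 4.95*j^2 - 1.27*j - 1.07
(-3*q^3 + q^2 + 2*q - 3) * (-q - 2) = 3*q^4 + 5*q^3 - 4*q^2 - q + 6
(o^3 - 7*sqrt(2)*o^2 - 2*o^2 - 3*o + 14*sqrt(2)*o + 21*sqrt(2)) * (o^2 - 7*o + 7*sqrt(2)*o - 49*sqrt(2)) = o^5 - 9*o^4 - 87*o^3 + 903*o^2 - 1078*o - 2058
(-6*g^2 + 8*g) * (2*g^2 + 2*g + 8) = -12*g^4 + 4*g^3 - 32*g^2 + 64*g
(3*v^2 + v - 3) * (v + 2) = 3*v^3 + 7*v^2 - v - 6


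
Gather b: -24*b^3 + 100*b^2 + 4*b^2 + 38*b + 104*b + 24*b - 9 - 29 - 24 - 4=-24*b^3 + 104*b^2 + 166*b - 66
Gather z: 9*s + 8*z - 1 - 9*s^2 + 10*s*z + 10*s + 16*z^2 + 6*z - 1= -9*s^2 + 19*s + 16*z^2 + z*(10*s + 14) - 2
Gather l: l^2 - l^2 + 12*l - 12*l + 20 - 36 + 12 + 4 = 0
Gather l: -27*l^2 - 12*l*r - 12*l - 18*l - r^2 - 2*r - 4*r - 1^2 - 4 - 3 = -27*l^2 + l*(-12*r - 30) - r^2 - 6*r - 8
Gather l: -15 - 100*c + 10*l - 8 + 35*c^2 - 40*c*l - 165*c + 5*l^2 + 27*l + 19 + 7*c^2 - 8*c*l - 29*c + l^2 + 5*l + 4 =42*c^2 - 294*c + 6*l^2 + l*(42 - 48*c)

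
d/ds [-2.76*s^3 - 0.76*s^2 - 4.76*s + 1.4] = -8.28*s^2 - 1.52*s - 4.76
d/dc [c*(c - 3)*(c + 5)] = 3*c^2 + 4*c - 15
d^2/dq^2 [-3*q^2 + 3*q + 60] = -6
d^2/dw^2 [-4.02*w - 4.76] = 0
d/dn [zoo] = 0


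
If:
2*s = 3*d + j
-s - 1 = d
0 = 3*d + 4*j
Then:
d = -8/17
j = 6/17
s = -9/17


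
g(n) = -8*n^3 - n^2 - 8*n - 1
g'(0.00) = -8.00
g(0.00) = -1.00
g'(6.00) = -884.00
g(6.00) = -1813.00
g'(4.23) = -445.89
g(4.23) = -658.23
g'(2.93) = -219.90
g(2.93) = -234.25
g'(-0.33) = -9.95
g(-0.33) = 1.82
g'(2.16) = -124.29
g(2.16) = -103.57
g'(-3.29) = -261.20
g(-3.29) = 299.39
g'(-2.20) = -119.76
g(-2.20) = 96.94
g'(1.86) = -94.75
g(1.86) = -70.82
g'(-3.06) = -226.61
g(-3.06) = 243.34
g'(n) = -24*n^2 - 2*n - 8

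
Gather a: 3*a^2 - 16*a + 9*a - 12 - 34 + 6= 3*a^2 - 7*a - 40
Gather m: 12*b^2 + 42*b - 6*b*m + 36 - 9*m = 12*b^2 + 42*b + m*(-6*b - 9) + 36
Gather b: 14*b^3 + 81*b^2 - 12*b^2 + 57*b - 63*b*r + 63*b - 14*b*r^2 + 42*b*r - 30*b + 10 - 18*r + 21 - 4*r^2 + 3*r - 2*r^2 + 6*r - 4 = 14*b^3 + 69*b^2 + b*(-14*r^2 - 21*r + 90) - 6*r^2 - 9*r + 27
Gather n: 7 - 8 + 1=0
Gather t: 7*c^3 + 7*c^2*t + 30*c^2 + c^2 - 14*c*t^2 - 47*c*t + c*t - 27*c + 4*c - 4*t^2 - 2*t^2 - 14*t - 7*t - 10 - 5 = 7*c^3 + 31*c^2 - 23*c + t^2*(-14*c - 6) + t*(7*c^2 - 46*c - 21) - 15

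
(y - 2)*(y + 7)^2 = y^3 + 12*y^2 + 21*y - 98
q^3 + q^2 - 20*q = q*(q - 4)*(q + 5)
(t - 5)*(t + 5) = t^2 - 25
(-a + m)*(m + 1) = -a*m - a + m^2 + m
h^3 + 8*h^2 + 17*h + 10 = (h + 1)*(h + 2)*(h + 5)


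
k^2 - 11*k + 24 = (k - 8)*(k - 3)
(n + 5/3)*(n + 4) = n^2 + 17*n/3 + 20/3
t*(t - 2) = t^2 - 2*t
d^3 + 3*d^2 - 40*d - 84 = (d - 6)*(d + 2)*(d + 7)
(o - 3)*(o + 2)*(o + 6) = o^3 + 5*o^2 - 12*o - 36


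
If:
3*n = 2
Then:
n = 2/3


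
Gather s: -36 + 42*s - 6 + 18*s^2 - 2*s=18*s^2 + 40*s - 42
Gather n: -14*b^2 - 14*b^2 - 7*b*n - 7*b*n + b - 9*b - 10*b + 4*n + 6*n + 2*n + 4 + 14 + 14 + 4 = -28*b^2 - 18*b + n*(12 - 14*b) + 36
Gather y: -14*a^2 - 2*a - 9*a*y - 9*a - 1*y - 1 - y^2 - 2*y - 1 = -14*a^2 - 11*a - y^2 + y*(-9*a - 3) - 2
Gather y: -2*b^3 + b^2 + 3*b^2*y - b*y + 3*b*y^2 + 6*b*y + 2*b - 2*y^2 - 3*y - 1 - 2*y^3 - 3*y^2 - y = -2*b^3 + b^2 + 2*b - 2*y^3 + y^2*(3*b - 5) + y*(3*b^2 + 5*b - 4) - 1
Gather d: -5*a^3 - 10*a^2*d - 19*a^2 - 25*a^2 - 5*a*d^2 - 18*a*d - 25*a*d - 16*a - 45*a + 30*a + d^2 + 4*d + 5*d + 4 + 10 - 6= -5*a^3 - 44*a^2 - 31*a + d^2*(1 - 5*a) + d*(-10*a^2 - 43*a + 9) + 8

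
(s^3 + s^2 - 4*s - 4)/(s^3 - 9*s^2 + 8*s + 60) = (s^2 - s - 2)/(s^2 - 11*s + 30)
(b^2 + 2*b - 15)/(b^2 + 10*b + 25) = (b - 3)/(b + 5)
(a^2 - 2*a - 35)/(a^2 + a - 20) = (a - 7)/(a - 4)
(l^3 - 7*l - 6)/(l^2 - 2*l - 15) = (-l^3 + 7*l + 6)/(-l^2 + 2*l + 15)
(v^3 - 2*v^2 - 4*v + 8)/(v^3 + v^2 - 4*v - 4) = (v - 2)/(v + 1)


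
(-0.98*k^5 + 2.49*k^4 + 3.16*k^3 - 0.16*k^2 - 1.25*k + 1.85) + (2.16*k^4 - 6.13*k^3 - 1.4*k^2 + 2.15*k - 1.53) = -0.98*k^5 + 4.65*k^4 - 2.97*k^3 - 1.56*k^2 + 0.9*k + 0.32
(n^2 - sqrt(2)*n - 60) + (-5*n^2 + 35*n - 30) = -4*n^2 - sqrt(2)*n + 35*n - 90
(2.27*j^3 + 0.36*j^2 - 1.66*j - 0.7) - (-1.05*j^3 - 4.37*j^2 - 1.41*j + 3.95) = 3.32*j^3 + 4.73*j^2 - 0.25*j - 4.65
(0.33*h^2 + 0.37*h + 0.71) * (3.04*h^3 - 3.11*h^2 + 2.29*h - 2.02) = 1.0032*h^5 + 0.0985*h^4 + 1.7634*h^3 - 2.0274*h^2 + 0.8785*h - 1.4342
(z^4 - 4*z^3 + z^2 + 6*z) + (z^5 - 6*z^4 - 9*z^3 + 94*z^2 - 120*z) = z^5 - 5*z^4 - 13*z^3 + 95*z^2 - 114*z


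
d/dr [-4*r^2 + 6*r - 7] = 6 - 8*r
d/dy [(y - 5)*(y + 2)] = 2*y - 3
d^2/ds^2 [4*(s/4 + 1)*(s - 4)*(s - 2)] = 6*s - 4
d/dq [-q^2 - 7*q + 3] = -2*q - 7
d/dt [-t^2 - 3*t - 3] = -2*t - 3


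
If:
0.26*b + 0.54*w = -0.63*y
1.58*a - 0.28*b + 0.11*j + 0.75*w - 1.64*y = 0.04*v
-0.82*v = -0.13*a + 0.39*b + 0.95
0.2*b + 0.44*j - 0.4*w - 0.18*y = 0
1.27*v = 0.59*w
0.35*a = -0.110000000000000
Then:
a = -0.31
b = -3.23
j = 2.41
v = 0.33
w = 0.71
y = 0.73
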